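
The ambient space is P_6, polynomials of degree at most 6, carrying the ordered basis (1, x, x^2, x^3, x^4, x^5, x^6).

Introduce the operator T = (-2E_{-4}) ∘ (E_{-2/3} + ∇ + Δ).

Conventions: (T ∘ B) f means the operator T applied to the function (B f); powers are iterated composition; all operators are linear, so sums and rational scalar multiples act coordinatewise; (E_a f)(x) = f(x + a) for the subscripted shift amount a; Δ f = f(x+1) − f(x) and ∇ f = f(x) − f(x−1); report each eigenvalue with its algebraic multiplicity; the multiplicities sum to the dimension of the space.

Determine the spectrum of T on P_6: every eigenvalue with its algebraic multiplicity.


λ = -2 (multiplicity 7)

image of 1: -2
image of x: -2x + 16/3
image of x^2: -2x^2 + (32/3)x - 104/9
image of x^3: -2x^3 + 16x^2 - (104/3)x + 196/27
image of x^4: -2x^4 + (64/3)x^3 - (208/3)x^2 + (784/27)x + 11296/81
image of x^5: -2x^5 + (80/3)x^4 - (1040/9)x^3 + (1960/27)x^2 + (56480/81)x - 325004/243
image of x^6: -2x^6 + 32x^5 - (520/3)x^4 + (3920/27)x^3 + (56480/27)x^2 - (650008/81)x + 6659296/729
the matrix is upper triangular; its diagonal is (-2, -2, -2, -2, -2, -2, -2)
for a triangular matrix the eigenvalues are the diagonal entries, with algebraic multiplicity their repetition count


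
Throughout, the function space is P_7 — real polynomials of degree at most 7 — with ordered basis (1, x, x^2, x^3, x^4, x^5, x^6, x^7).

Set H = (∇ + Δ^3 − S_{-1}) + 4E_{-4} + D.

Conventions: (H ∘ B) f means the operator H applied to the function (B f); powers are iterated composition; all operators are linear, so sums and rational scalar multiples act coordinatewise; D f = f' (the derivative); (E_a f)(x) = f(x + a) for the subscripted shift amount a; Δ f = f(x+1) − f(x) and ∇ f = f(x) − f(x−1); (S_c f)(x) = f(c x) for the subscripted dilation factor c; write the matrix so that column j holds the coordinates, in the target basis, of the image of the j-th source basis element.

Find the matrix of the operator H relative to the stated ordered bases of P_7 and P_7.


image of 1: 3
image of x: 5x - 14
image of x^2: 3x^2 - 28x + 63
image of x^3: 5x^3 - 42x^2 + 189x - 249
image of x^4: 3x^4 - 56x^3 + 378x^2 - 996x + 1059
image of x^5: 5x^5 - 70x^4 + 630x^3 - 2490x^2 + 5295x - 3945
image of x^6: 3x^6 - 84x^5 + 945x^4 - 4980x^3 + 15885x^2 - 23670x + 16923
image of x^7: 5x^7 - 98x^6 + 1323x^5 - 8715x^4 + 37065x^3 - 82845x^2 + 118461x - 63729
each image's coordinates form column j of the matrix

the matrix is [[3, -14, 63, -249, 1059, -3945, 16923, -63729]; [0, 5, -28, 189, -996, 5295, -23670, 118461]; [0, 0, 3, -42, 378, -2490, 15885, -82845]; [0, 0, 0, 5, -56, 630, -4980, 37065]; [0, 0, 0, 0, 3, -70, 945, -8715]; [0, 0, 0, 0, 0, 5, -84, 1323]; [0, 0, 0, 0, 0, 0, 3, -98]; [0, 0, 0, 0, 0, 0, 0, 5]] (rows listed top to bottom)


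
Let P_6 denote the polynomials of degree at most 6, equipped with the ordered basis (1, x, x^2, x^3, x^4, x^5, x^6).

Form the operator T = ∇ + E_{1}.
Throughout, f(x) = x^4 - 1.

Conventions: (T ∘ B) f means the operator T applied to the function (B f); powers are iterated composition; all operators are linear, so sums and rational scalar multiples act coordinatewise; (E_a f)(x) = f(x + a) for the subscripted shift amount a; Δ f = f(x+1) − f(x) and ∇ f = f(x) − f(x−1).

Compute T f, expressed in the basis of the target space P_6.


∇ f = 4x^3 - 6x^2 + 4x - 1
E_{1} f = x^4 + 4x^3 + 6x^2 + 4x
(∇ + E_{1}) f = x^4 + 8x^3 + 8x - 1

g(x) = x^4 + 8x^3 + 8x - 1


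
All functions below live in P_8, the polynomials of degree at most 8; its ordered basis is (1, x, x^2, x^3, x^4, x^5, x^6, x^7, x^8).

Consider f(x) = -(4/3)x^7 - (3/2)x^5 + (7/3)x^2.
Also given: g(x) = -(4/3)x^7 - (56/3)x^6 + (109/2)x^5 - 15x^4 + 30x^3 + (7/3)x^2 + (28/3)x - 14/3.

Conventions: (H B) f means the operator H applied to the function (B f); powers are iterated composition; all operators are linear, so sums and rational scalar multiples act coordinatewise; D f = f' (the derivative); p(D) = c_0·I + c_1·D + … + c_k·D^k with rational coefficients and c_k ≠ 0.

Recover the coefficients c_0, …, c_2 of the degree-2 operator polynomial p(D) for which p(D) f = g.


c_0 = 1, c_1 = 2, c_2 = -1

D^0 f = -(4/3)x^7 - (3/2)x^5 + (7/3)x^2
D^1 f = -(28/3)x^6 - (15/2)x^4 + (14/3)x
D^2 f = -56x^5 - 30x^3 + 14/3
matching coefficients of g against c_0 f + c_1 Df + … from the top degree down determines the c_i
solution: c_0 = 1, c_1 = 2, c_2 = -1


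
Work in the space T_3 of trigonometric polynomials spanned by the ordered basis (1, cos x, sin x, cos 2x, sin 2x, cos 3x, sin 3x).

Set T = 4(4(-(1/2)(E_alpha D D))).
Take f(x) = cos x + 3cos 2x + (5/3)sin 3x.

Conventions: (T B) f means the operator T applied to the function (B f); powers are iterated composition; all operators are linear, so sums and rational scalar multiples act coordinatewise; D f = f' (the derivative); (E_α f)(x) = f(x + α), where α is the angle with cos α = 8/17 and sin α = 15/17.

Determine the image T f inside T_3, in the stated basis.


D f = -sin x - 6sin 2x + 5cos 3x
D D f = -cos x - 12cos 2x - 15sin 3x
E_alpha D D f = -(8/17)cos x + (15/17)sin x + (1932/289)cos 2x + (2880/289)sin 2x + (7425/4913)cos 3x + (73320/4913)sin 3x
(-(1/2)(E_alpha D D)) f = (4/17)cos x - (15/34)sin x - (966/289)cos 2x - (1440/289)sin 2x - (7425/9826)cos 3x - (36660/4913)sin 3x
(4(-(1/2)(E_alpha D D))) f = (16/17)cos x - (30/17)sin x - (3864/289)cos 2x - (5760/289)sin 2x - (14850/4913)cos 3x - (146640/4913)sin 3x
(4(4(-(1/2)(E_alpha D D)))) f = (64/17)cos x - (120/17)sin x - (15456/289)cos 2x - (23040/289)sin 2x - (59400/4913)cos 3x - (586560/4913)sin 3x

the result is g(x) = (64/17)cos x - (120/17)sin x - (15456/289)cos 2x - (23040/289)sin 2x - (59400/4913)cos 3x - (586560/4913)sin 3x


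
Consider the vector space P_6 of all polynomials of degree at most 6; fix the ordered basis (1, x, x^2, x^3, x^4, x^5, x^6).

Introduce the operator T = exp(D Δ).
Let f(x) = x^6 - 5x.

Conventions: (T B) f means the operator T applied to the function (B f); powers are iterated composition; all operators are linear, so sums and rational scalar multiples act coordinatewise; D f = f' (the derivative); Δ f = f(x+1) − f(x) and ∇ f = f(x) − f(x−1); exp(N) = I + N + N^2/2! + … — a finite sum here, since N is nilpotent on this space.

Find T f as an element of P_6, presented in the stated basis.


the result is g(x) = x^6 + 30x^4 + 60x^3 + 240x^2 + 385x + 336

order-1 term: 30x^4 + 60x^3 + 60x^2 + 30x + 6
order-2 term: 180x^2 + 360x + 210
order-3 term: 120
the series for exp(D Δ) f terminates at order 3
exp(D Δ) f = x^6 + 30x^4 + 60x^3 + 240x^2 + 385x + 336


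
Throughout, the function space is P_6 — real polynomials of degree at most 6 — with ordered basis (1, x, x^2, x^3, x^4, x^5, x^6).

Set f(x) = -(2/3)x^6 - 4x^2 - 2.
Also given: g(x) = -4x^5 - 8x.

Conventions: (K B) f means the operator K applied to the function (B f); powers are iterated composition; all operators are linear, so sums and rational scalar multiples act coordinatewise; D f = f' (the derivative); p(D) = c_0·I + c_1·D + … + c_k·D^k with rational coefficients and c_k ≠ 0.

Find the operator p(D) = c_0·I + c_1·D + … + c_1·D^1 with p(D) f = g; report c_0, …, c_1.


p(D) = D, i.e. c_0 = 0, c_1 = 1

D^0 f = -(2/3)x^6 - 4x^2 - 2
D^1 f = -4x^5 - 8x
matching coefficients of g against c_0 f + c_1 Df + … from the top degree down determines the c_i
solution: c_0 = 0, c_1 = 1


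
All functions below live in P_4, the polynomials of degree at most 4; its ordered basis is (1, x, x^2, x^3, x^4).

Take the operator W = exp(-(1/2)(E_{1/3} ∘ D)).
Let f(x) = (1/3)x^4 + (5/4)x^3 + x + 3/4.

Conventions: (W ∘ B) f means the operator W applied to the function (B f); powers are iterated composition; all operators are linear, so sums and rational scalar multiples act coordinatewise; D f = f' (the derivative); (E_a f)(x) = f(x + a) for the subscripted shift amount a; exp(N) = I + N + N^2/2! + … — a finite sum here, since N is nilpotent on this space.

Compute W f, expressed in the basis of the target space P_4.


order-1 term: -(2/3)x^3 - (61/24)x^2 - (53/36)x - 475/648
order-2 term: (1/2)x^2 + (77/48)x + 61/72
order-3 term: -(1/6)x - 31/96
order-4 term: 1/48
the series for exp(-(1/2)(E_{1/3} ∘ D)) f terminates at order 4
exp(-(1/2)(E_{1/3} ∘ D)) f = (1/3)x^4 + (7/12)x^3 - (49/24)x^2 + (139/144)x + 1457/2592

the image equals g(x) = (1/3)x^4 + (7/12)x^3 - (49/24)x^2 + (139/144)x + 1457/2592


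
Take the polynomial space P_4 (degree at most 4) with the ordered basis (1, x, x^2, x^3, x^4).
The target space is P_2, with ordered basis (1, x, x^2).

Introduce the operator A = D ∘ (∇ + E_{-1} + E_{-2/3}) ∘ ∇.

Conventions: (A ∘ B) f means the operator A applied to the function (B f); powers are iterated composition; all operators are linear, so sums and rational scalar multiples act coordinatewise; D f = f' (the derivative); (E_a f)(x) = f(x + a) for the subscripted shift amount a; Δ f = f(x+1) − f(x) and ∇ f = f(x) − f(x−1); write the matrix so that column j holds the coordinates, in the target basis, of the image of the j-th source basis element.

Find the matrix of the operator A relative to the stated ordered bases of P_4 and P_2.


the matrix is [[0, 0, 4, -10, 64/3]; [0, 0, 0, 12, -40]; [0, 0, 0, 0, 24]] (rows listed top to bottom)

image of 1: 0
image of x: 0
image of x^2: 4
image of x^3: 12x - 10
image of x^4: 24x^2 - 40x + 64/3
each image's coordinates form column j of the matrix


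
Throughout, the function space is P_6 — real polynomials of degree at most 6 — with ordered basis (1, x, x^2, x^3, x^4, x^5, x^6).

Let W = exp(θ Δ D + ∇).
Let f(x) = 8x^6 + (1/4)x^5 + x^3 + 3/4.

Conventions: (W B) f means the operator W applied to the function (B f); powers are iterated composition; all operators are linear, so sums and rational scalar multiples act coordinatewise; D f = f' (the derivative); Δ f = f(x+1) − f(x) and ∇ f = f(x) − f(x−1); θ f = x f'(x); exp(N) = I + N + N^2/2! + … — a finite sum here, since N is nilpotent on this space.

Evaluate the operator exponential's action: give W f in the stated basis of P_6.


the image equals g(x) = 8x^6 + (193/4)x^5 + (3845/4)x^4 + 4656x^3 + 16253x^2 + (95743/4)x + 11765/4

order-1 term: 48x^5 + (3365/4)x^4 + (3225/2)x^3 + (1721/2)x^2 + (1179/4)x - 27/4
order-2 term: 120x^4 + (5765/2)x^3 + 11670x^2 + (41477/4)x + 507/4
order-3 term: 160x^3 + (7205/2)x^2 + (22605/2)x + 1949/4
order-4 term: 120x^2 + (7685/4)x + 1965
order-5 term: 48x + 1441/4
order-6 term: 8
the series for exp(θ Δ D + ∇) f terminates at order 6
exp(θ Δ D + ∇) f = 8x^6 + (193/4)x^5 + (3845/4)x^4 + 4656x^3 + 16253x^2 + (95743/4)x + 11765/4


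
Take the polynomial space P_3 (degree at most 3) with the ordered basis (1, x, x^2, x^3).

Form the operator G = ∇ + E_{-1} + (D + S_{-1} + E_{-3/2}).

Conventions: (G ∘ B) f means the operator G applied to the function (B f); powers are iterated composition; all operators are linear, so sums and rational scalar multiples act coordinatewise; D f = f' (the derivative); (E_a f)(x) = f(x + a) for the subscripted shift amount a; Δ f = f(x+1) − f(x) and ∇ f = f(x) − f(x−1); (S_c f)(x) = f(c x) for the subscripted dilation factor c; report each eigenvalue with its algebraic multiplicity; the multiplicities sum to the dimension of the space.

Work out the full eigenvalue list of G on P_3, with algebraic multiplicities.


λ = 1 (multiplicity 2), λ = 3 (multiplicity 2)

image of 1: 3
image of x: x - 1/2
image of x^2: 3x^2 - x + 9/4
image of x^3: x^3 - (3/2)x^2 + (27/4)x - 27/8
the matrix is upper triangular; its diagonal is (3, 1, 3, 1)
for a triangular matrix the eigenvalues are the diagonal entries, with algebraic multiplicity their repetition count


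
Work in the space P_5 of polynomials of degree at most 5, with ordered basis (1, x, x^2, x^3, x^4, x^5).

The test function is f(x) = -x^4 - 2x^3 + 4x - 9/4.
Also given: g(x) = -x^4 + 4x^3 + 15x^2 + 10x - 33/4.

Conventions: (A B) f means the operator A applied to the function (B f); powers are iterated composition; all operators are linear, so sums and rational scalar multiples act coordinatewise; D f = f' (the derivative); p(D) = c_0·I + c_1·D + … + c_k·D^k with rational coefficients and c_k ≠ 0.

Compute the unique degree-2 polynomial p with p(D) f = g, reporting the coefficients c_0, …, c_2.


c_0 = 1, c_1 = -3/2, c_2 = -1/2

D^0 f = -x^4 - 2x^3 + 4x - 9/4
D^1 f = -4x^3 - 6x^2 + 4
D^2 f = -12x^2 - 12x
matching coefficients of g against c_0 f + c_1 Df + … from the top degree down determines the c_i
solution: c_0 = 1, c_1 = -3/2, c_2 = -1/2


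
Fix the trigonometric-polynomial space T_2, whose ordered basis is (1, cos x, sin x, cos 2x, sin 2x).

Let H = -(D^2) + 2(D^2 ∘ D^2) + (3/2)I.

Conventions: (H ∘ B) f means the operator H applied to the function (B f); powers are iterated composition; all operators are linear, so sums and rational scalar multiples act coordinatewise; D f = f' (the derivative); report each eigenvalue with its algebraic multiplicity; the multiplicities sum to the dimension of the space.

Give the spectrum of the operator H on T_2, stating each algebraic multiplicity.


image of 1: 3/2
image of cos x: (9/2)cos x
image of sin x: (9/2)sin x
image of cos 2x: (75/2)cos 2x
image of sin 2x: (75/2)sin 2x
the matrix is diagonal; its diagonal is (3/2, 9/2, 9/2, 75/2, 75/2)
for a triangular matrix the eigenvalues are the diagonal entries, with algebraic multiplicity their repetition count

λ = 3/2 (multiplicity 1), λ = 9/2 (multiplicity 2), λ = 75/2 (multiplicity 2)


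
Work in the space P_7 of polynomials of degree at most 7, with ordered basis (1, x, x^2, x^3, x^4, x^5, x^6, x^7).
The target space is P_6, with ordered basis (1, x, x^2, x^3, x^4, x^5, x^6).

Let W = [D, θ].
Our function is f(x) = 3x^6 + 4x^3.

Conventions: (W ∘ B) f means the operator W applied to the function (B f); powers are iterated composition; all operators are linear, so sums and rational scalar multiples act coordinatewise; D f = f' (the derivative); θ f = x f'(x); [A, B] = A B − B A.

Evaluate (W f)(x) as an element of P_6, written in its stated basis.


θ f = 18x^6 + 12x^3
D θ f = 108x^5 + 36x^2
D f = 18x^5 + 12x^2
θ D f = 90x^5 + 24x^2
[D, θ] f = 18x^5 + 12x^2

the result is g(x) = 18x^5 + 12x^2


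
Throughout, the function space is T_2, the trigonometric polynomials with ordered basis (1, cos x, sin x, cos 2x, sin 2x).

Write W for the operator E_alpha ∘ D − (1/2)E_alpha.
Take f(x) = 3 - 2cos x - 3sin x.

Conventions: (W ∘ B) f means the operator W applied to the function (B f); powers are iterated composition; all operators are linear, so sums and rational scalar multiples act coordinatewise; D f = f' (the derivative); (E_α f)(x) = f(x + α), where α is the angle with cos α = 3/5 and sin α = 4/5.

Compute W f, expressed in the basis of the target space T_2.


D f = -3cos x + 2sin x
E_alpha D f = -(1/5)cos x + (18/5)sin x
E_alpha f = 3 - (18/5)cos x - (1/5)sin x
(-(1/2)E_alpha) f = -3/2 + (9/5)cos x + (1/10)sin x
(E_alpha ∘ D − (1/2)E_alpha) f = -3/2 + (8/5)cos x + (37/10)sin x

the image equals g(x) = -3/2 + (8/5)cos x + (37/10)sin x


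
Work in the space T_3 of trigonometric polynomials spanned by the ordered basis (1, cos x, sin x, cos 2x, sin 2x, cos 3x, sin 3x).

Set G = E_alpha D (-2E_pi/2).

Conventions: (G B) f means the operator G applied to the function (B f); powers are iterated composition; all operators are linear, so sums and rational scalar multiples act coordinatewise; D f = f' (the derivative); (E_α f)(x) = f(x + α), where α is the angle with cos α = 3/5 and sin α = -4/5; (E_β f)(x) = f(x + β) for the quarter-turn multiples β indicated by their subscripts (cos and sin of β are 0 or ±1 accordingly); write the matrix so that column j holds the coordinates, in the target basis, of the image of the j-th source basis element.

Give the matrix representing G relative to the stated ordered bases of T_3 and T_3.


image of 1: 0
image of cos x: (6/5)cos x + (8/5)sin x
image of sin x: -(8/5)cos x + (6/5)sin x
image of cos 2x: (96/25)cos 2x + (28/25)sin 2x
image of sin 2x: -(28/25)cos 2x + (96/25)sin 2x
image of cos 3x: (702/125)cos 3x - (264/125)sin 3x
image of sin 3x: (264/125)cos 3x + (702/125)sin 3x
each image's coordinates form column j of the matrix

the matrix is [[0, 0, 0, 0, 0, 0, 0]; [0, 6/5, -8/5, 0, 0, 0, 0]; [0, 8/5, 6/5, 0, 0, 0, 0]; [0, 0, 0, 96/25, -28/25, 0, 0]; [0, 0, 0, 28/25, 96/25, 0, 0]; [0, 0, 0, 0, 0, 702/125, 264/125]; [0, 0, 0, 0, 0, -264/125, 702/125]] (rows listed top to bottom)


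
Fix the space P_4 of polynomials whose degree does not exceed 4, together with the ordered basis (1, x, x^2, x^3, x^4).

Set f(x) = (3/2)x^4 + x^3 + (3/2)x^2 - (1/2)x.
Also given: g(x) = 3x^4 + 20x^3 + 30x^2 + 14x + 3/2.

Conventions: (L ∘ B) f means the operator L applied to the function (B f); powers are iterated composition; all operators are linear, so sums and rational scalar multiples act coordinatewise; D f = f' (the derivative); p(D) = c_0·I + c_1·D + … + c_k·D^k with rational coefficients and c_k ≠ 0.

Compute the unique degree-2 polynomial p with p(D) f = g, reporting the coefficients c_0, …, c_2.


D^0 f = (3/2)x^4 + x^3 + (3/2)x^2 - (1/2)x
D^1 f = 6x^3 + 3x^2 + 3x - 1/2
D^2 f = 18x^2 + 6x + 3
matching coefficients of g against c_0 f + c_1 Df + … from the top degree down determines the c_i
solution: c_0 = 2, c_1 = 3, c_2 = 1

c_0 = 2, c_1 = 3, c_2 = 1


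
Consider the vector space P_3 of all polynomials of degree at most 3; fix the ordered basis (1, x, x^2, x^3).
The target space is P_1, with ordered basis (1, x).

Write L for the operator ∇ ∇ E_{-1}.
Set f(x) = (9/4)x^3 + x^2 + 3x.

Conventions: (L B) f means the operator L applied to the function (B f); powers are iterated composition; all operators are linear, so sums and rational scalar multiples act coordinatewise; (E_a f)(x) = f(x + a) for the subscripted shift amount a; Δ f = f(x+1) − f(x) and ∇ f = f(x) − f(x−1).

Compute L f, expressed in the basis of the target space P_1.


the image equals g(x) = (27/2)x - 25

E_{-1} f = (9/4)x^3 - (23/4)x^2 + (31/4)x - 17/4
∇ E_{-1} f = (27/4)x^2 - (73/4)x + 63/4
∇ ∇ E_{-1} f = (27/2)x - 25


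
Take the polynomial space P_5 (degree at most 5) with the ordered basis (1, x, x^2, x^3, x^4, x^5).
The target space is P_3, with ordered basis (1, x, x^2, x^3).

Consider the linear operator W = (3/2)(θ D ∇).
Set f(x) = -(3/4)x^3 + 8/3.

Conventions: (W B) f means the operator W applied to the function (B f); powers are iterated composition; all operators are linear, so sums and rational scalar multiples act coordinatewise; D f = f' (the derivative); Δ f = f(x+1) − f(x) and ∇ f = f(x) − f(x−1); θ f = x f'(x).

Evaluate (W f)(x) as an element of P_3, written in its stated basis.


the result is g(x) = -(27/4)x

∇ f = -(9/4)x^2 + (9/4)x - 3/4
D ∇ f = -(9/2)x + 9/4
θ D ∇ f = -(9/2)x
((3/2)(θ D ∇)) f = -(27/4)x


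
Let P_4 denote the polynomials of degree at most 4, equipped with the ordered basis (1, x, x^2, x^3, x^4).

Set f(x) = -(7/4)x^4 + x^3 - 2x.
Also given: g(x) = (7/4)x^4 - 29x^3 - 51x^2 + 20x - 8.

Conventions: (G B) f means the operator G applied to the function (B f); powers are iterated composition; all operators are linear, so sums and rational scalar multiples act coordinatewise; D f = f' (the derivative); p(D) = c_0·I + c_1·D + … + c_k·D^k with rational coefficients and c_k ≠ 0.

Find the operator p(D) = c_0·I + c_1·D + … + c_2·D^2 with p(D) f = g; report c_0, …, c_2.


D^0 f = -(7/4)x^4 + x^3 - 2x
D^1 f = -7x^3 + 3x^2 - 2
D^2 f = -21x^2 + 6x
matching coefficients of g against c_0 f + c_1 Df + … from the top degree down determines the c_i
solution: c_0 = -1, c_1 = 4, c_2 = 3

c_0 = -1, c_1 = 4, c_2 = 3


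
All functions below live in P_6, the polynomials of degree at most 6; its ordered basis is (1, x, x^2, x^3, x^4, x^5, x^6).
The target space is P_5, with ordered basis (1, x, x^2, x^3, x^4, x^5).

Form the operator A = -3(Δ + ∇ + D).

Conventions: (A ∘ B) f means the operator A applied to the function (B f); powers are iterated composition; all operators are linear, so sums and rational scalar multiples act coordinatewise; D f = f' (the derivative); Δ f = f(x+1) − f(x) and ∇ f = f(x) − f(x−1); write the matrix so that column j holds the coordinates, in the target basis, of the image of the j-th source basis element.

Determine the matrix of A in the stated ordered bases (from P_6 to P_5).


the matrix is [[0, -9, 0, -6, 0, -6, 0]; [0, 0, -18, 0, -24, 0, -36]; [0, 0, 0, -27, 0, -60, 0]; [0, 0, 0, 0, -36, 0, -120]; [0, 0, 0, 0, 0, -45, 0]; [0, 0, 0, 0, 0, 0, -54]] (rows listed top to bottom)

image of 1: 0
image of x: -9
image of x^2: -18x
image of x^3: -27x^2 - 6
image of x^4: -36x^3 - 24x
image of x^5: -45x^4 - 60x^2 - 6
image of x^6: -54x^5 - 120x^3 - 36x
each image's coordinates form column j of the matrix


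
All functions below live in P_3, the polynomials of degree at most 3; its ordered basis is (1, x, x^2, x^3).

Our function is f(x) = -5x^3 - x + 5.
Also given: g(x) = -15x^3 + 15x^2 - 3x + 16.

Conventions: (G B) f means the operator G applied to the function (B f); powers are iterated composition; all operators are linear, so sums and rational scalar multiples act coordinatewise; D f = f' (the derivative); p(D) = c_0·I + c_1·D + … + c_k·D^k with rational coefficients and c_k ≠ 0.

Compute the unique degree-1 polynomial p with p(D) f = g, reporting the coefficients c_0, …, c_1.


c_0 = 3, c_1 = -1

D^0 f = -5x^3 - x + 5
D^1 f = -15x^2 - 1
matching coefficients of g against c_0 f + c_1 Df + … from the top degree down determines the c_i
solution: c_0 = 3, c_1 = -1


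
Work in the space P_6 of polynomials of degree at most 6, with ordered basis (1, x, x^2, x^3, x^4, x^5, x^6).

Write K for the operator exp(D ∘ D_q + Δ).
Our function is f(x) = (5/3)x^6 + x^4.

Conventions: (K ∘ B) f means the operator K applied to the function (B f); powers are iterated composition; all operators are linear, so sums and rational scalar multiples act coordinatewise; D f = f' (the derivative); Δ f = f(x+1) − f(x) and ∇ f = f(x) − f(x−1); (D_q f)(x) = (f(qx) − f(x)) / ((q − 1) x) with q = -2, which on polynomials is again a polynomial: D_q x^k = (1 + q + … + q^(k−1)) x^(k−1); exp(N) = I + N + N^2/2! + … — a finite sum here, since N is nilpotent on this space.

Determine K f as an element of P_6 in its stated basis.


order-1 term: 10x^5 - 150x^4 + (112/3)x^3 + 16x^2 + 14x + 8/3
order-2 term: 25x^4 - 30x^3 + 781x^2 - 91x - 133/3
order-3 term: (100/3)x^3 - 105x^2 + 464x - 32
order-4 term: 25x^2 + (45/2)x + 373/3
order-5 term: 10x + 9/2
order-6 term: 5/3
the series for exp(D ∘ D_q + Δ) f terminates at order 6
exp(D ∘ D_q + Δ) f = (5/3)x^6 + 10x^5 - 124x^4 + (122/3)x^3 + 717x^2 + (839/2)x + 341/6

g(x) = (5/3)x^6 + 10x^5 - 124x^4 + (122/3)x^3 + 717x^2 + (839/2)x + 341/6


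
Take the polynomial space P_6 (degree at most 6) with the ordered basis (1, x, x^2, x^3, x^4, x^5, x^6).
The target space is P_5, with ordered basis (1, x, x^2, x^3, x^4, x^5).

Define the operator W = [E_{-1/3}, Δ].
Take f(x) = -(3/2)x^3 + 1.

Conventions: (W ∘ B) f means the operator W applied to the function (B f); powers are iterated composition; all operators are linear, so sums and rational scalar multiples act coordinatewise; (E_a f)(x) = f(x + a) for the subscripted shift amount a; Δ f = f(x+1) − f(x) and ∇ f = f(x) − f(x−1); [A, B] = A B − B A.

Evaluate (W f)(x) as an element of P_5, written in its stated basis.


Δ f = -(9/2)x^2 - (9/2)x - 3/2
E_{-1/3} Δ f = -(9/2)x^2 - (3/2)x - 1/2
E_{-1/3} f = -(3/2)x^3 + (3/2)x^2 - (1/2)x + 19/18
Δ E_{-1/3} f = -(9/2)x^2 - (3/2)x - 1/2
[E_{-1/3}, Δ] f = 0

the result is g(x) = 0


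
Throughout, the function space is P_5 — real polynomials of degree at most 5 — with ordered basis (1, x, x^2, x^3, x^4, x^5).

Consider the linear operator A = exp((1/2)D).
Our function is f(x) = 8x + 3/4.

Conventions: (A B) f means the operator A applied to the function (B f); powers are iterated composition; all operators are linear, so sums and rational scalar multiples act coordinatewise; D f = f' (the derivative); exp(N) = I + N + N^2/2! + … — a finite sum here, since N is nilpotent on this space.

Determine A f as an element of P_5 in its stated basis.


order-1 term: 4
the series for exp((1/2)D) f terminates at order 1
exp((1/2)D) f = 8x + 19/4

the result is g(x) = 8x + 19/4


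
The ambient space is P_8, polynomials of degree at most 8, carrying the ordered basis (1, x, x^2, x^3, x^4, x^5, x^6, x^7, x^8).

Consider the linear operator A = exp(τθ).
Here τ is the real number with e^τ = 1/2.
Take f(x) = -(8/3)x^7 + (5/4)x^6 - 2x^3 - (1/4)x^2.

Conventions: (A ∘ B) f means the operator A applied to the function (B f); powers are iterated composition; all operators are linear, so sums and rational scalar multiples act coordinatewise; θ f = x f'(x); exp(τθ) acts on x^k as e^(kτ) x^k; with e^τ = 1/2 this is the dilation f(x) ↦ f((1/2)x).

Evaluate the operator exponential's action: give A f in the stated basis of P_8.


the result is g(x) = -(1/48)x^7 + (5/256)x^6 - (1/4)x^3 - (1/16)x^2

exp(τθ) x^k = e^(kτ) x^k; with e^τ = 1/2 this sends x^k to (1/2)^k x^k
x^2 ↦ 1/4 x^2
x^3 ↦ 1/8 x^3
x^6 ↦ 1/64 x^6
x^7 ↦ 1/128 x^7
applying this coordinatewise to f: exp(τθ) f = -(1/48)x^7 + (5/256)x^6 - (1/4)x^3 - (1/16)x^2


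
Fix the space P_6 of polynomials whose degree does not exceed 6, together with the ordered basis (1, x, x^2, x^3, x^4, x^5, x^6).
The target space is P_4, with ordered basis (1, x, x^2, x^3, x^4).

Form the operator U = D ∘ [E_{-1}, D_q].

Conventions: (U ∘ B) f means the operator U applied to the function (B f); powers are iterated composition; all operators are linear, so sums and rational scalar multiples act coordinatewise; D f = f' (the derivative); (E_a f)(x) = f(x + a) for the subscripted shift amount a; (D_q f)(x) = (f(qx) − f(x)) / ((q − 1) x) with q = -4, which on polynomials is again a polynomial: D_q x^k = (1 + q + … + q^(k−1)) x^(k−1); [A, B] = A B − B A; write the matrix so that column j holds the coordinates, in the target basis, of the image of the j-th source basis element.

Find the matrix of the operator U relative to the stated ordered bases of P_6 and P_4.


image of 1: 0
image of x: 0
image of x^2: 0
image of x^3: -35
image of x^4: 410x - 135
image of x^5: -3225x^2 + 2200x - 850
image of x^6: 21300x^3 - 22275x^2 + 16900x - 4050
each image's coordinates form column j of the matrix

the matrix is [[0, 0, 0, -35, -135, -850, -4050]; [0, 0, 0, 0, 410, 2200, 16900]; [0, 0, 0, 0, 0, -3225, -22275]; [0, 0, 0, 0, 0, 0, 21300]; [0, 0, 0, 0, 0, 0, 0]] (rows listed top to bottom)


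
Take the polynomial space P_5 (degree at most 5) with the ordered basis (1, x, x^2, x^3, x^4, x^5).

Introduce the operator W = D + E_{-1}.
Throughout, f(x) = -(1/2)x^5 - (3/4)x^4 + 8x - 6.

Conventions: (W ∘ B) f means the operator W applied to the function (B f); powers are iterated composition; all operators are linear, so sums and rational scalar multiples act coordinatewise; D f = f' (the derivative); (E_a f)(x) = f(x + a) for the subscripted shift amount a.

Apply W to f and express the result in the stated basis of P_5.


D f = -(5/2)x^4 - 3x^3 + 8
E_{-1} f = -(1/2)x^5 + (7/4)x^4 - 2x^3 + (1/2)x^2 + (17/2)x - 57/4
(D + E_{-1}) f = -(1/2)x^5 - (3/4)x^4 - 5x^3 + (1/2)x^2 + (17/2)x - 25/4

g(x) = -(1/2)x^5 - (3/4)x^4 - 5x^3 + (1/2)x^2 + (17/2)x - 25/4


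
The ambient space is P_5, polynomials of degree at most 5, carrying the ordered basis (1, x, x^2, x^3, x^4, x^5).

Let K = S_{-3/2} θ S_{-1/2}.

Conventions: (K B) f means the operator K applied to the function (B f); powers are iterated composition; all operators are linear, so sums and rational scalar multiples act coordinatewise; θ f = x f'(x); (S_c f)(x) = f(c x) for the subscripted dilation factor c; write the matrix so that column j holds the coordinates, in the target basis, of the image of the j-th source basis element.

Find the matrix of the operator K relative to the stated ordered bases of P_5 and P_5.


image of 1: 0
image of x: (3/4)x
image of x^2: (9/8)x^2
image of x^3: (81/64)x^3
image of x^4: (81/64)x^4
image of x^5: (1215/1024)x^5
each image's coordinates form column j of the matrix

the matrix is [[0, 0, 0, 0, 0, 0]; [0, 3/4, 0, 0, 0, 0]; [0, 0, 9/8, 0, 0, 0]; [0, 0, 0, 81/64, 0, 0]; [0, 0, 0, 0, 81/64, 0]; [0, 0, 0, 0, 0, 1215/1024]] (rows listed top to bottom)


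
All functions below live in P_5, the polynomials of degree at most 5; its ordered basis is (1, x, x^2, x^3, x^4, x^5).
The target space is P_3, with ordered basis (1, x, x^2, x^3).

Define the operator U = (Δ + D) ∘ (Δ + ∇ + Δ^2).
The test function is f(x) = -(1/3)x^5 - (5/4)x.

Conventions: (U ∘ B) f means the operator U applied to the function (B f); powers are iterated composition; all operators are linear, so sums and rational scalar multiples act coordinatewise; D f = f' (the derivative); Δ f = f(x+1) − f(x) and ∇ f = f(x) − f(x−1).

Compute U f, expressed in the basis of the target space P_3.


Δ f = -(5/3)x^4 - (10/3)x^3 - (10/3)x^2 - (5/3)x - 19/12
∇ f = -(5/3)x^4 + (10/3)x^3 - (10/3)x^2 + (5/3)x - 19/12
Δ f = -(5/3)x^4 - (10/3)x^3 - (10/3)x^2 - (5/3)x - 19/12
Δ Δ f = -(20/3)x^3 - 20x^2 - (70/3)x - 10
(Δ + ∇ + Δ^2) f = -(10/3)x^4 - (20/3)x^3 - (80/3)x^2 - (70/3)x - 79/6
Δ (Δ + ∇ + Δ^2) f = -(40/3)x^3 - 40x^2 - (260/3)x - 60
D (Δ + ∇ + Δ^2) f = -(40/3)x^3 - 20x^2 - (160/3)x - 70/3
(Δ + D) (Δ + ∇ + Δ^2) f = -(80/3)x^3 - 60x^2 - 140x - 250/3

g(x) = -(80/3)x^3 - 60x^2 - 140x - 250/3


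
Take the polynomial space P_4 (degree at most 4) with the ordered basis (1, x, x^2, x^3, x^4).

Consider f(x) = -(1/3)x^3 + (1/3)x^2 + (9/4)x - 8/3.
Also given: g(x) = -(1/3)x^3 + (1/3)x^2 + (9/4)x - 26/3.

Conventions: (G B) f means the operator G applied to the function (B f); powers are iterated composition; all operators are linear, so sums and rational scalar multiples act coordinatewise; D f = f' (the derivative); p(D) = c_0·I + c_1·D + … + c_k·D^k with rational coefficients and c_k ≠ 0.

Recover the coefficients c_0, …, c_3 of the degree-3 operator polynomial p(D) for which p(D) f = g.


c_0 = 1, c_1 = 0, c_2 = 0, c_3 = 3

D^0 f = -(1/3)x^3 + (1/3)x^2 + (9/4)x - 8/3
D^1 f = -x^2 + (2/3)x + 9/4
D^2 f = -2x + 2/3
D^3 f = -2
matching coefficients of g against c_0 f + c_1 Df + … from the top degree down determines the c_i
solution: c_0 = 1, c_1 = 0, c_2 = 0, c_3 = 3


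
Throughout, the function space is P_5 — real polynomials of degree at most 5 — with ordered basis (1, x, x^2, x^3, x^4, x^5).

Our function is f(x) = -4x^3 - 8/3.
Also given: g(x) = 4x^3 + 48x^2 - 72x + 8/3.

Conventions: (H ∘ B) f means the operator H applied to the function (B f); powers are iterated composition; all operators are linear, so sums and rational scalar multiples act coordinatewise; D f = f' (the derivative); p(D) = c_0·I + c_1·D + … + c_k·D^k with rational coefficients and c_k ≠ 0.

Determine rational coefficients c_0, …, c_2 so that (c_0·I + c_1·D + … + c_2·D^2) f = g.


c_0 = -1, c_1 = -4, c_2 = 3

D^0 f = -4x^3 - 8/3
D^1 f = -12x^2
D^2 f = -24x
matching coefficients of g against c_0 f + c_1 Df + … from the top degree down determines the c_i
solution: c_0 = -1, c_1 = -4, c_2 = 3


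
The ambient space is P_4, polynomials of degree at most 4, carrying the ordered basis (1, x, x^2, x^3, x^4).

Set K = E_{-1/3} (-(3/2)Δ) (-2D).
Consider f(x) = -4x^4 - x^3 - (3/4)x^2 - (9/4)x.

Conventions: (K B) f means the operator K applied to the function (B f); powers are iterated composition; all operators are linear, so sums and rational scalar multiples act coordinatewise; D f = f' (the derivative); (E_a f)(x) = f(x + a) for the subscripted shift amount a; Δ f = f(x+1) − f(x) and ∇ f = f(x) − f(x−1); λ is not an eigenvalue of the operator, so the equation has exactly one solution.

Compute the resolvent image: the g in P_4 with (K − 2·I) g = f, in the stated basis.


write g with unknown coordinates in the stated basis and equate coefficients in (K − 2·I) g = f
solving from the highest basis element down gives g = 2x^4 + (1/2)x^3 + (291/8)x^2 + (141/8)x + 911/8
check: K g = 72x^2 + 33x + 911/4
so K g − 2·g = -4x^4 - x^3 - (3/4)x^2 - (9/4)x = f ✓

g(x) = 2x^4 + (1/2)x^3 + (291/8)x^2 + (141/8)x + 911/8


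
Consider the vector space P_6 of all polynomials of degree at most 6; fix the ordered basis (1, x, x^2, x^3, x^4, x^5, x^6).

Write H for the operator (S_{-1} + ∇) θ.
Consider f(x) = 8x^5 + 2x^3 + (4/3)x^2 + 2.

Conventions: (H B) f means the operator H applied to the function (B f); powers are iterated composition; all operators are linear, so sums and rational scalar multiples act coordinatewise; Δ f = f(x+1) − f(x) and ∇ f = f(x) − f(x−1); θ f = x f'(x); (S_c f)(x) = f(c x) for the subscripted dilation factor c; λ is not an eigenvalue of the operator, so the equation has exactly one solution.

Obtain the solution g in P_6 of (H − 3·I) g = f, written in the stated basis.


the result is g(x) = -x^5 + 25x^4 + (224/3)x^3 + (62/3)x^2 - (493/12)x + 415/36

write g with unknown coordinates in the stated basis and equate coefficients in (H − 3·I) g = f
solving from the highest basis element down gives g = -x^5 + 25x^4 + (224/3)x^3 + (62/3)x^2 - (493/12)x + 415/36
check: H g = 5x^5 + 75x^4 + 226x^3 + (190/3)x^2 - (493/4)x + 439/12
so H g − 3·g = 8x^5 + 2x^3 + (4/3)x^2 + 2 = f ✓


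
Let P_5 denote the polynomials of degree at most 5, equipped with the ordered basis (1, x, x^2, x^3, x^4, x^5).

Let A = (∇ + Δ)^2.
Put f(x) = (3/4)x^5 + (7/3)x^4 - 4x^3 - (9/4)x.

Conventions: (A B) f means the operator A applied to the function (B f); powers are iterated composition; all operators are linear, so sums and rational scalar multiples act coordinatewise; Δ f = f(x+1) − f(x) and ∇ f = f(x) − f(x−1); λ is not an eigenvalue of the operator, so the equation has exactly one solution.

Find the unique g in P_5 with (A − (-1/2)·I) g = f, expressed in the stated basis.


the image equals g(x) = (3/2)x^5 + (14/3)x^4 - 248x^3 - 448x^2 + (22839/2)x + 20608/3

write g with unknown coordinates in the stated basis and equate coefficients in (A − (-1/2)·I) g = f
solving from the highest basis element down gives g = (3/2)x^5 + (14/3)x^4 - 248x^3 - 448x^2 + (22839/2)x + 20608/3
check: A g = 120x^3 + 224x^2 - 5712x - 10304/3
so A g − (-1/2)·g = (3/4)x^5 + (7/3)x^4 - 4x^3 - (9/4)x = f ✓


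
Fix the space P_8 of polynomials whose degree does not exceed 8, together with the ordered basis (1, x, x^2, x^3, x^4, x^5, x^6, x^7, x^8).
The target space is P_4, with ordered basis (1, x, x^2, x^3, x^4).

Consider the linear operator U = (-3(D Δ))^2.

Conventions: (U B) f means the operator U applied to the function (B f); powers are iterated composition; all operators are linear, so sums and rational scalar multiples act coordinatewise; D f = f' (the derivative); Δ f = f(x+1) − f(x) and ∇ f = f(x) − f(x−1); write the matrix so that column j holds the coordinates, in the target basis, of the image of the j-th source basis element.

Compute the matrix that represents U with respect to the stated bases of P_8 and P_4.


image of 1: 0
image of x: 0
image of x^2: 0
image of x^3: 0
image of x^4: 216
image of x^5: 1080x + 1080
image of x^6: 3240x^2 + 6480x + 3780
image of x^7: 7560x^3 + 22680x^2 + 26460x + 11340
image of x^8: 15120x^4 + 60480x^3 + 105840x^2 + 90720x + 31248
each image's coordinates form column j of the matrix

the matrix is [[0, 0, 0, 0, 216, 1080, 3780, 11340, 31248]; [0, 0, 0, 0, 0, 1080, 6480, 26460, 90720]; [0, 0, 0, 0, 0, 0, 3240, 22680, 105840]; [0, 0, 0, 0, 0, 0, 0, 7560, 60480]; [0, 0, 0, 0, 0, 0, 0, 0, 15120]] (rows listed top to bottom)


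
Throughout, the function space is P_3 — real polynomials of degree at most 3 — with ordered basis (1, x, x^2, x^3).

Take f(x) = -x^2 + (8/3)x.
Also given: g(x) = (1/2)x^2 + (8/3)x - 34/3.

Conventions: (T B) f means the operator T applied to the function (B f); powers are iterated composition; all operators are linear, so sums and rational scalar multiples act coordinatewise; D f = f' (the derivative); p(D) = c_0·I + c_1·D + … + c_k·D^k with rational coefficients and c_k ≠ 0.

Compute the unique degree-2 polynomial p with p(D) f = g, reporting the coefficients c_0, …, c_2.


c_0 = -1/2, c_1 = -2, c_2 = 3

D^0 f = -x^2 + (8/3)x
D^1 f = -2x + 8/3
D^2 f = -2
matching coefficients of g against c_0 f + c_1 Df + … from the top degree down determines the c_i
solution: c_0 = -1/2, c_1 = -2, c_2 = 3


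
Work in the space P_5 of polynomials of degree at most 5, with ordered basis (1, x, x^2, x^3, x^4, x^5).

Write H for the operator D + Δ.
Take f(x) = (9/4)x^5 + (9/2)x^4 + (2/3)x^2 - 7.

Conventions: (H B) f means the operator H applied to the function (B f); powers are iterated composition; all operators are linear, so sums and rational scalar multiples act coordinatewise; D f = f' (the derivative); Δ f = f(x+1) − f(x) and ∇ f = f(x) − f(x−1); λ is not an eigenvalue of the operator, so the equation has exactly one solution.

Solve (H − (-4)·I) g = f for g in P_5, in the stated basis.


the image equals g(x) = (9/16)x^5 - (9/32)x^4 - (27/32)x^3 + (43/96)x^2 - (91/384)x - 1231/768

write g with unknown coordinates in the stated basis and equate coefficients in (H − (-4)·I) g = f
solving from the highest basis element down gives g = (9/16)x^5 - (9/32)x^4 - (27/32)x^3 + (43/96)x^2 - (91/384)x - 1231/768
check: H g = (45/8)x^4 + (27/8)x^3 - (9/8)x^2 + (91/96)x - 113/192
so H g − (-4)·g = (9/4)x^5 + (9/2)x^4 + (2/3)x^2 - 7 = f ✓


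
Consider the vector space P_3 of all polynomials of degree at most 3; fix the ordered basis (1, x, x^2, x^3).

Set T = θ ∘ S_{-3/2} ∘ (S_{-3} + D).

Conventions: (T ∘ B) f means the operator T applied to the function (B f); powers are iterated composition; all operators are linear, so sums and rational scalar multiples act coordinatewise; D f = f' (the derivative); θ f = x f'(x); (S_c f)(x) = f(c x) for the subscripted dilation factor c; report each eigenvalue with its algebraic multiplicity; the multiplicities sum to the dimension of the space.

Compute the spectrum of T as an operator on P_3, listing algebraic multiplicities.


λ = 0 (multiplicity 1), λ = 9/2 (multiplicity 1), λ = 81/2 (multiplicity 1), λ = 2187/8 (multiplicity 1)

image of 1: 0
image of x: (9/2)x
image of x^2: (81/2)x^2 - 3x
image of x^3: (2187/8)x^3 + (27/2)x^2
the matrix is upper triangular; its diagonal is (0, 9/2, 81/2, 2187/8)
for a triangular matrix the eigenvalues are the diagonal entries, with algebraic multiplicity their repetition count


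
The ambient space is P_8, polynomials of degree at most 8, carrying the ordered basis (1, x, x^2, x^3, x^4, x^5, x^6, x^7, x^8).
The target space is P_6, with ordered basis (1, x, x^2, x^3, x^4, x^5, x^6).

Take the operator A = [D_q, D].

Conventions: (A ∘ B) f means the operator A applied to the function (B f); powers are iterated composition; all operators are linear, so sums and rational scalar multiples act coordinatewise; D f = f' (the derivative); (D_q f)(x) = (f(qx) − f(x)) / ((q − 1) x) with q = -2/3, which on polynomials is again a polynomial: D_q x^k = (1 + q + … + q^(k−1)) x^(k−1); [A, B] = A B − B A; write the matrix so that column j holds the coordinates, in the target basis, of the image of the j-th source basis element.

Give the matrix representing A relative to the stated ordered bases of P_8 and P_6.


the matrix is [[0, 0, 5/3, 0, 0, 0, 0, 0, 0]; [0, 0, 0, -5/9, 0, 0, 0, 0, 0]; [0, 0, 0, 0, 5/3, 0, 0, 0, 0]; [0, 0, 0, 0, 0, -25/81, 0, 0, 0]; [0, 0, 0, 0, 0, 0, 325/243, 0, 0]; [0, 0, 0, 0, 0, 0, 0, 5/243, 0]; [0, 0, 0, 0, 0, 0, 0, 0, 2285/2187]] (rows listed top to bottom)

image of 1: 0
image of x: 0
image of x^2: 5/3
image of x^3: -(5/9)x
image of x^4: (5/3)x^2
image of x^5: -(25/81)x^3
image of x^6: (325/243)x^4
image of x^7: (5/243)x^5
image of x^8: (2285/2187)x^6
each image's coordinates form column j of the matrix
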